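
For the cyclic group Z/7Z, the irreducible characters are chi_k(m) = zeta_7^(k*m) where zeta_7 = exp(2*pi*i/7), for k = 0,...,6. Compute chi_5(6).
chi_5(6) = zeta_7^30 = exp(4*I*pi/7)

Details: chi_5(6) = zeta_7^(5*6) = zeta_7^30. Since zeta_7^7 = 1, this equals zeta_7^2 = exp(2*pi*i*2/7) = exp(4*I*pi/7).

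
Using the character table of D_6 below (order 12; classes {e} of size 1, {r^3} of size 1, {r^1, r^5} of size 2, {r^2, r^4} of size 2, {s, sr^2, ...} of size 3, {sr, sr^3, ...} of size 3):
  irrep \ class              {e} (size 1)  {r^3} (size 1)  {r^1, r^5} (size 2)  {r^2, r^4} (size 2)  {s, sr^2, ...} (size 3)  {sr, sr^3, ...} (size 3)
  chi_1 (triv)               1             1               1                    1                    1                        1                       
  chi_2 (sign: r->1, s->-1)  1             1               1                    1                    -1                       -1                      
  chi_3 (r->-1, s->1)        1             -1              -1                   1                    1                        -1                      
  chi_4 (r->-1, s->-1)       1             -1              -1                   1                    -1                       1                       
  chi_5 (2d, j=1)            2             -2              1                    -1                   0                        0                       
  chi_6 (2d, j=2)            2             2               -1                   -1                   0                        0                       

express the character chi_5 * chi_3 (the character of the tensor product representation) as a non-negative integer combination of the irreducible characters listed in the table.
chi_5 tensor chi_3 = chi_6 (all other irreducibles have multiplicity 0).

Working: The character of a tensor product is the pointwise product (chi_5 * chi_3)(C) = chi_5(C) * chi_3(C):
  {e}: (2)*(1), {r^3}: (-2)*(-1), {r^1, r^5}: (1)*(-1), {r^2, r^4}: (-1)*(1), {s, sr^2, ...}: (0)*(1), {sr, sr^3, ...}: (0)*(-1)
so (chi_5 * chi_3) takes values
  {e} -> 2, {r^3} -> 2, {r^1, r^5} -> -1, {r^2, r^4} -> -1, {s, sr^2, ...} -> 0, {sr, sr^3, ...} -> 0.
Now take the inner product of this character with each irreducible chi from the table, <chi_5*chi_3, chi> = (1/12) sum_C |C| (chi_5*chi_3)(C) conj(chi(C)):
  <chi_5*chi_3, chi_1> = (1/12)[1*(2)*conj(1) + 1*(2)*conj(1) + 2*(-1)*conj(1) + 2*(-1)*conj(1) + 3*(0)*conj(1) + 3*(0)*conj(1)]
      = (1/12)[(2) + (2) + (-2) + (-2) + (0) + (0)] = 0/12 = 0
  <chi_5*chi_3, chi_2> = (1/12)[1*(2)*conj(1) + 1*(2)*conj(1) + 2*(-1)*conj(1) + 2*(-1)*conj(1) + 3*(0)*conj(-1) + 3*(0)*conj(-1)]
      = (1/12)[(2) + (2) + (-2) + (-2) + (0) + (0)] = 0/12 = 0
  <chi_5*chi_3, chi_3> = (1/12)[1*(2)*conj(1) + 1*(2)*conj(-1) + 2*(-1)*conj(-1) + 2*(-1)*conj(1) + 3*(0)*conj(1) + 3*(0)*conj(-1)]
      = (1/12)[(2) + (-2) + (2) + (-2) + (0) + (0)] = 0/12 = 0
  <chi_5*chi_3, chi_4> = (1/12)[1*(2)*conj(1) + 1*(2)*conj(-1) + 2*(-1)*conj(-1) + 2*(-1)*conj(1) + 3*(0)*conj(-1) + 3*(0)*conj(1)]
      = (1/12)[(2) + (-2) + (2) + (-2) + (0) + (0)] = 0/12 = 0
  <chi_5*chi_3, chi_5> = (1/12)[1*(2)*conj(2) + 1*(2)*conj(-2) + 2*(-1)*conj(1) + 2*(-1)*conj(-1) + 3*(0)*conj(0) + 3*(0)*conj(0)]
      = (1/12)[(4) + (-4) + (-2) + (2) + (0) + (0)] = 0/12 = 0
  <chi_5*chi_3, chi_6> = (1/12)[1*(2)*conj(2) + 1*(2)*conj(2) + 2*(-1)*conj(-1) + 2*(-1)*conj(-1) + 3*(0)*conj(0) + 3*(0)*conj(0)]
      = (1/12)[(4) + (4) + (2) + (2) + (0) + (0)] = 12/12 = 1
Hence the multiplicities are chi_6: 1. Dimension check: dim(chi_5)*dim(chi_3) = 2*1 = 2 and sum (mult * dim) = 1*2 = 2.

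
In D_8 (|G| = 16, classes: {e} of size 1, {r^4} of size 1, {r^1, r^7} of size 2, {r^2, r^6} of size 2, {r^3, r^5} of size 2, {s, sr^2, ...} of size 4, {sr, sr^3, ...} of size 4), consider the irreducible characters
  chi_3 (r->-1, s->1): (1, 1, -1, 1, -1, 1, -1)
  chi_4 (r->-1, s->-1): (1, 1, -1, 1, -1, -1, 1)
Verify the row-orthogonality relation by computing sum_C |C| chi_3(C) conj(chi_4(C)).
Sum = 0; so <chi_3, chi_4> = 0 (distinct irreducibles are orthogonal).

Reasoning: Compute term by term over conjugacy classes (|C| * chi_3(C) * conj(chi_4(C))):
  1*(1)*conj(1) + 1*(1)*conj(1) + 2*(-1)*conj(-1) + 2*(1)*conj(1) + 2*(-1)*conj(-1) + 4*(1)*conj(-1) + 4*(-1)*conj(1)
  = (1) + (1) + (2) + (2) + (2) + (-4) + (-4)
  = 0.
Dividing by |G| = 16 gives 0/16 = 0, matching the row-orthogonality relation <chi_3, chi_4> = [chi_3 = chi_4].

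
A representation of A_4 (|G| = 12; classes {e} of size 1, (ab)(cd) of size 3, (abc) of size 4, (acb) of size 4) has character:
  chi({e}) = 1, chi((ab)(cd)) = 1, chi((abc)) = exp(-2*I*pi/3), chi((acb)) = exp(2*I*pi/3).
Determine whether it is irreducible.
Irreducible: <chi, chi> = 1.

Argument: <chi, chi> = (1/|G|) sum_C |C| * |chi(C)|^2 = (1/12)[1*|1|^2 + 3*|1|^2 + 4*|exp(-2*I*pi/3)|^2 + 4*|exp(2*I*pi/3)|^2]
  = (1/12)[(1) + (3) + (4) + (4)] = 12/12 = 1.
(Exp terms are combined using exp(i*s)*conj(exp(i*t)) = exp(i*(s-t)), and sums of them are collapsed using the identity that for every m > 1 the m distinct m-th roots of unity sum to 0, e.g. 1 + exp(2*I*pi/3) + exp(-2*I*pi/3) = 0.)
A character is irreducible iff <chi, chi> = 1, so this representation is irreducible.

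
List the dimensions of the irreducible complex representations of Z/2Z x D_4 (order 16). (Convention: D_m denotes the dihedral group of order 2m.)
Dimensions: 1, 1, 1, 1, 1, 1, 1, 1, 2, 2

Solution. There are 10 irreducibles (= number of conjugacy classes). Their dimensions d_i satisfy sum d_i^2 = |G| = 16: 1 + 1 + 1 + 1 + 1 + 1 + 1 + 1 + 4 + 4 = 16. (For the product with Z/2Z: each of the 2 1-dim characters of Z/2Z tensors with each irrep of D_4, giving 2 copies of each D_4-dimension.)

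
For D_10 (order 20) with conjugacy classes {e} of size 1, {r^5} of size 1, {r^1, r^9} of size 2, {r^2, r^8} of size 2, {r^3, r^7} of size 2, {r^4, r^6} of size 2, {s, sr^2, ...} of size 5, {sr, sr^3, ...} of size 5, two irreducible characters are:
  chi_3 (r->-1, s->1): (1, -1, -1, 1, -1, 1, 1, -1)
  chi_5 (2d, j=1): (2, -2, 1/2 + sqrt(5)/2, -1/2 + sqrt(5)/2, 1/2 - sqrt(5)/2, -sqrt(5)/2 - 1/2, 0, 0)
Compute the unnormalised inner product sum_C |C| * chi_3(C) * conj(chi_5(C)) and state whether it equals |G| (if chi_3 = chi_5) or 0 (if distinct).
Sum = 0; so <chi_3, chi_5> = 0 (distinct irreducibles are orthogonal).

Explanation: Compute term by term over conjugacy classes (|C| * chi_3(C) * conj(chi_5(C))):
  1*(1)*conj(2) + 1*(-1)*conj(-2) + 2*(-1)*conj(1/2 + sqrt(5)/2) + 2*(1)*conj(-1/2 + sqrt(5)/2) + 2*(-1)*conj(1/2 - sqrt(5)/2) + 2*(1)*conj(-sqrt(5)/2 - 1/2) + 5*(1)*conj(0) + 5*(-1)*conj(0)
  = (2) + (2) + (-sqrt(5) - 1) + (-1 + sqrt(5)) + (-1 + sqrt(5)) + (-sqrt(5) - 1) + (0) + (0)
  = 0.
Dividing by |G| = 20 gives 0/20 = 0, matching the row-orthogonality relation <chi_3, chi_5> = [chi_3 = chi_5].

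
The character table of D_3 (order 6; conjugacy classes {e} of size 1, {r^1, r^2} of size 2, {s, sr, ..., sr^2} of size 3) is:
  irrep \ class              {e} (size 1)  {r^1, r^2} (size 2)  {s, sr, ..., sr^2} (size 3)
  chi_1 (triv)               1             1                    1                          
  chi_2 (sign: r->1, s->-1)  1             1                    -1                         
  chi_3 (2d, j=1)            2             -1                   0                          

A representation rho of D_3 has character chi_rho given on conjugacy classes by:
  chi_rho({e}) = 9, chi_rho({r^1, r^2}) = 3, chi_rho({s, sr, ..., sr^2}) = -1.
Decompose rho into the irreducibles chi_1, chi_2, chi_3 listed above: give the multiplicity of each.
Multiplicities: chi_1: 2, chi_2: 3, chi_3: 2.

Reasoning: Use <chi_rho, chi> = (1/|G|) sum_C |C| * chi_rho(C) * conj(chi(C)) with |G| = 6 for each irreducible chi in the table:
  <chi_rho, chi_1> = (1/6)[1*(9)*conj(1) + 2*(3)*conj(1) + 3*(-1)*conj(1)]
      = (1/6)[(9) + (6) + (-3)] = 12/6 = 2
  <chi_rho, chi_2> = (1/6)[1*(9)*conj(1) + 2*(3)*conj(1) + 3*(-1)*conj(-1)]
      = (1/6)[(9) + (6) + (3)] = 18/6 = 3
  <chi_rho, chi_3> = (1/6)[1*(9)*conj(2) + 2*(3)*conj(-1) + 3*(-1)*conj(0)]
      = (1/6)[(18) + (-6) + (0)] = 12/6 = 2
Dimension check: dim(rho) = sum (mult * dim) = 2*1 + 3*1 + 2*2 = 9 = chi_rho(e) = 9.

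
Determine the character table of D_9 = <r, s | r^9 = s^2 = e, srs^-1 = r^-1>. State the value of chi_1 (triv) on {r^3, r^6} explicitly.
Conjugacy classes: {e} of size 1, {r^1, r^8} of size 2, {r^2, r^7} of size 2, {r^3, r^6} of size 2, {r^4, r^5} of size 2, {s, sr, ..., sr^8} of size 9.
Character table:
  irrep \ class              {e} (size 1)  {r^1, r^8} (size 2)  {r^2, r^7} (size 2)  {r^3, r^6} (size 2)  {r^4, r^5} (size 2)  {s, sr, ..., sr^8} (size 9)
  chi_1 (triv)               1             1                    1                    1                    1                    1                          
  chi_2 (sign: r->1, s->-1)  1             1                    1                    1                    1                    -1                         
  chi_3 (2d, j=1)            2             2*cos(2*pi/9)        2*cos(4*pi/9)        -1                   -2*cos(pi/9)         0                          
  chi_4 (2d, j=2)            2             2*cos(4*pi/9)        -2*cos(pi/9)         -1                   2*cos(2*pi/9)        0                          
  chi_5 (2d, j=3)            2             -1                   -1                   2                    -1                   0                          
  chi_6 (2d, j=4)            2             -2*cos(pi/9)         2*cos(2*pi/9)        -1                   2*cos(4*pi/9)        0                          

Spot check: chi_1 (triv) on {r^3, r^6} = 1.

Working: D_9 has order 2*9 = 18 with 6 conjugacy classes, hence 6 irreducibles. Sum of squared dims 1 + 1 + 4 + 4 + 4 + 4 = 18 = |G|. Linear characters come from the abelianisation; the 2-dimensional irreps have character r^k -> 2*cos(2*pi*j*k/9), reflections -> 0.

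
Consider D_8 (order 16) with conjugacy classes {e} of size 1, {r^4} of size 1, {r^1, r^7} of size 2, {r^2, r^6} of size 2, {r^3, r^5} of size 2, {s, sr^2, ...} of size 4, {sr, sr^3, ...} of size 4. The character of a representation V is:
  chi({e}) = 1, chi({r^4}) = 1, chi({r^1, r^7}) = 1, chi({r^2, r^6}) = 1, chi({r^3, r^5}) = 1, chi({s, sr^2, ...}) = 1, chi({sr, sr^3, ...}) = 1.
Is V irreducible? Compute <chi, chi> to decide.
Irreducible: <chi, chi> = 1.

Why: <chi, chi> = (1/|G|) sum_C |C| * |chi(C)|^2 = (1/16)[1*|1|^2 + 1*|1|^2 + 2*|1|^2 + 2*|1|^2 + 2*|1|^2 + 4*|1|^2 + 4*|1|^2]
  = (1/16)[(1) + (1) + (2) + (2) + (2) + (4) + (4)] = 16/16 = 1.
A character is irreducible iff <chi, chi> = 1, so this representation is irreducible.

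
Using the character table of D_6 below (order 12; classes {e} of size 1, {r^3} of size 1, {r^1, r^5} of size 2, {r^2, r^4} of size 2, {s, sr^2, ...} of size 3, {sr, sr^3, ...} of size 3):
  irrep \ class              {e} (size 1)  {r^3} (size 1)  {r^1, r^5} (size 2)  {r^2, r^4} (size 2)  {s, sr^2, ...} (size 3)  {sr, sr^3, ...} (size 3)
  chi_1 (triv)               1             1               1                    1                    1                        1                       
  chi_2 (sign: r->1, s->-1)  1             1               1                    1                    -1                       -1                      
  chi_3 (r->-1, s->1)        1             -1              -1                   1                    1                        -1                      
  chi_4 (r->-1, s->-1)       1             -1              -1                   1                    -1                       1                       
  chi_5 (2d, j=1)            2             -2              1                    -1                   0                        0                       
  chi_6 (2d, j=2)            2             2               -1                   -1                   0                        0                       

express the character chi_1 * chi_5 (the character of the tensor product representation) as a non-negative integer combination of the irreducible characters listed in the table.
chi_1 tensor chi_5 = chi_5 (all other irreducibles have multiplicity 0).

Derivation: The character of a tensor product is the pointwise product (chi_1 * chi_5)(C) = chi_1(C) * chi_5(C):
  {e}: (1)*(2), {r^3}: (1)*(-2), {r^1, r^5}: (1)*(1), {r^2, r^4}: (1)*(-1), {s, sr^2, ...}: (1)*(0), {sr, sr^3, ...}: (1)*(0)
so (chi_1 * chi_5) takes values
  {e} -> 2, {r^3} -> -2, {r^1, r^5} -> 1, {r^2, r^4} -> -1, {s, sr^2, ...} -> 0, {sr, sr^3, ...} -> 0.
Now take the inner product of this character with each irreducible chi from the table, <chi_1*chi_5, chi> = (1/12) sum_C |C| (chi_1*chi_5)(C) conj(chi(C)):
  <chi_1*chi_5, chi_1> = (1/12)[1*(2)*conj(1) + 1*(-2)*conj(1) + 2*(1)*conj(1) + 2*(-1)*conj(1) + 3*(0)*conj(1) + 3*(0)*conj(1)]
      = (1/12)[(2) + (-2) + (2) + (-2) + (0) + (0)] = 0/12 = 0
  <chi_1*chi_5, chi_2> = (1/12)[1*(2)*conj(1) + 1*(-2)*conj(1) + 2*(1)*conj(1) + 2*(-1)*conj(1) + 3*(0)*conj(-1) + 3*(0)*conj(-1)]
      = (1/12)[(2) + (-2) + (2) + (-2) + (0) + (0)] = 0/12 = 0
  <chi_1*chi_5, chi_3> = (1/12)[1*(2)*conj(1) + 1*(-2)*conj(-1) + 2*(1)*conj(-1) + 2*(-1)*conj(1) + 3*(0)*conj(1) + 3*(0)*conj(-1)]
      = (1/12)[(2) + (2) + (-2) + (-2) + (0) + (0)] = 0/12 = 0
  <chi_1*chi_5, chi_4> = (1/12)[1*(2)*conj(1) + 1*(-2)*conj(-1) + 2*(1)*conj(-1) + 2*(-1)*conj(1) + 3*(0)*conj(-1) + 3*(0)*conj(1)]
      = (1/12)[(2) + (2) + (-2) + (-2) + (0) + (0)] = 0/12 = 0
  <chi_1*chi_5, chi_5> = (1/12)[1*(2)*conj(2) + 1*(-2)*conj(-2) + 2*(1)*conj(1) + 2*(-1)*conj(-1) + 3*(0)*conj(0) + 3*(0)*conj(0)]
      = (1/12)[(4) + (4) + (2) + (2) + (0) + (0)] = 12/12 = 1
  <chi_1*chi_5, chi_6> = (1/12)[1*(2)*conj(2) + 1*(-2)*conj(2) + 2*(1)*conj(-1) + 2*(-1)*conj(-1) + 3*(0)*conj(0) + 3*(0)*conj(0)]
      = (1/12)[(4) + (-4) + (-2) + (2) + (0) + (0)] = 0/12 = 0
Hence the multiplicities are chi_5: 1. Dimension check: dim(chi_1)*dim(chi_5) = 1*2 = 2 and sum (mult * dim) = 1*2 = 2.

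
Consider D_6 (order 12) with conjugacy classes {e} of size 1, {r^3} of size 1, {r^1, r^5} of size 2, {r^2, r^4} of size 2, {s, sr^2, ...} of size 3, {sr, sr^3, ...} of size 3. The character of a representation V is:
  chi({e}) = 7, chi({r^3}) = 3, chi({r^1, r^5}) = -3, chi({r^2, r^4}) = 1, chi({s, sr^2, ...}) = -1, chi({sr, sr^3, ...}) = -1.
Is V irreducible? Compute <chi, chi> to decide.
Not irreducible (reducible): <chi, chi> = 7 > 1.

Working: <chi, chi> = (1/|G|) sum_C |C| * |chi(C)|^2 = (1/12)[1*|7|^2 + 1*|3|^2 + 2*|-3|^2 + 2*|1|^2 + 3*|-1|^2 + 3*|-1|^2]
  = (1/12)[(49) + (9) + (18) + (2) + (3) + (3)] = 84/12 = 7.
A character is irreducible iff <chi, chi> = 1, so this representation is reducible.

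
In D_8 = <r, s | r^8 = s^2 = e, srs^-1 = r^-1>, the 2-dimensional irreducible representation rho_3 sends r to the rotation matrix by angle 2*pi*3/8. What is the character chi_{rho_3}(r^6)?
chi_{rho_3}(r^6) = 2*cos(2*pi*3*6/8) = 0

Why: rho_3(r^6) is rotation by angle 2*pi*3*6/8, whose trace is 2*cos(2*pi*3*6/8) = 0.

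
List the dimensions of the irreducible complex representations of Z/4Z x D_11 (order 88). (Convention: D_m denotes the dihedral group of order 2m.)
Dimensions: 1, 1, 1, 1, 1, 1, 1, 1, 2, 2, 2, 2, 2, 2, 2, 2, 2, 2, 2, 2, 2, 2, 2, 2, 2, 2, 2, 2

Justification: There are 28 irreducibles (= number of conjugacy classes). Their dimensions d_i satisfy sum d_i^2 = |G| = 88: 1 + 1 + 1 + 1 + 1 + 1 + 1 + 1 + 4 + 4 + 4 + 4 + 4 + 4 + 4 + 4 + 4 + 4 + 4 + 4 + 4 + 4 + 4 + 4 + 4 + 4 + 4 + 4 = 88. (For the product with Z/4Z: each of the 4 1-dim characters of Z/4Z tensors with each irrep of D_11, giving 4 copies of each D_11-dimension.)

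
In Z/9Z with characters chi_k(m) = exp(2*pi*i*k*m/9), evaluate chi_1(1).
chi_1(1) = zeta_9^1 = exp(2*I*pi/9)

Explanation: chi_1(1) = zeta_9^(1*1) = zeta_9^1. Since zeta_9^9 = 1, this equals zeta_9^1 = exp(2*pi*i*1/9) = exp(2*I*pi/9).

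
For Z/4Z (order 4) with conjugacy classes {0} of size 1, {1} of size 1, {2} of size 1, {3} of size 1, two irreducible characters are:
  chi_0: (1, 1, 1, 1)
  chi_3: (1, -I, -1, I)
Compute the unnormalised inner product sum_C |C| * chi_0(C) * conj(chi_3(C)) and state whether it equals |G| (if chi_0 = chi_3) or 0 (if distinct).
Sum = 0; so <chi_0, chi_3> = 0 (distinct irreducibles are orthogonal).

Reasoning: Compute term by term over conjugacy classes (|C| * chi_0(C) * conj(chi_3(C))):
  1*(1)*conj(1) + 1*(1)*conj(-I) + 1*(1)*conj(-1) + 1*(1)*conj(I)
  = (1) + (I) + (-1) + (-I)
  = 0.
(Exp terms are combined using exp(i*s)*conj(exp(i*t)) = exp(i*(s-t)), and sums of them are collapsed using the identity that for every m > 1 the m distinct m-th roots of unity sum to 0, e.g. 1 + exp(2*I*pi/3) + exp(-2*I*pi/3) = 0.)
Dividing by |G| = 4 gives 0/4 = 0, matching the row-orthogonality relation <chi_0, chi_3> = [chi_0 = chi_3].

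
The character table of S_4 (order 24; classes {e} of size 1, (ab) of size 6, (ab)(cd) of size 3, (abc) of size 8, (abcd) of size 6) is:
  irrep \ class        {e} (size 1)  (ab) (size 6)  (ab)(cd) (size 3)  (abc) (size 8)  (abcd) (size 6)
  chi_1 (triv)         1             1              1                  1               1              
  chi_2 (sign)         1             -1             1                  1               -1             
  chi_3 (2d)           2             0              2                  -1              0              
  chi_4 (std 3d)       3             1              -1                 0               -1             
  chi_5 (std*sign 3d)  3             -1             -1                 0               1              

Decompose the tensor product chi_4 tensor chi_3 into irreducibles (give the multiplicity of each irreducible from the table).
chi_4 tensor chi_3 = chi_4 + chi_5 (all other irreducibles have multiplicity 0).

Working: The character of a tensor product is the pointwise product (chi_4 * chi_3)(C) = chi_4(C) * chi_3(C):
  {e}: (3)*(2), (ab): (1)*(0), (ab)(cd): (-1)*(2), (abc): (0)*(-1), (abcd): (-1)*(0)
so (chi_4 * chi_3) takes values
  {e} -> 6, (ab) -> 0, (ab)(cd) -> -2, (abc) -> 0, (abcd) -> 0.
Now take the inner product of this character with each irreducible chi from the table, <chi_4*chi_3, chi> = (1/24) sum_C |C| (chi_4*chi_3)(C) conj(chi(C)):
  <chi_4*chi_3, chi_1> = (1/24)[1*(6)*conj(1) + 6*(0)*conj(1) + 3*(-2)*conj(1) + 8*(0)*conj(1) + 6*(0)*conj(1)]
      = (1/24)[(6) + (0) + (-6) + (0) + (0)] = 0/24 = 0
  <chi_4*chi_3, chi_2> = (1/24)[1*(6)*conj(1) + 6*(0)*conj(-1) + 3*(-2)*conj(1) + 8*(0)*conj(1) + 6*(0)*conj(-1)]
      = (1/24)[(6) + (0) + (-6) + (0) + (0)] = 0/24 = 0
  <chi_4*chi_3, chi_3> = (1/24)[1*(6)*conj(2) + 6*(0)*conj(0) + 3*(-2)*conj(2) + 8*(0)*conj(-1) + 6*(0)*conj(0)]
      = (1/24)[(12) + (0) + (-12) + (0) + (0)] = 0/24 = 0
  <chi_4*chi_3, chi_4> = (1/24)[1*(6)*conj(3) + 6*(0)*conj(1) + 3*(-2)*conj(-1) + 8*(0)*conj(0) + 6*(0)*conj(-1)]
      = (1/24)[(18) + (0) + (6) + (0) + (0)] = 24/24 = 1
  <chi_4*chi_3, chi_5> = (1/24)[1*(6)*conj(3) + 6*(0)*conj(-1) + 3*(-2)*conj(-1) + 8*(0)*conj(0) + 6*(0)*conj(1)]
      = (1/24)[(18) + (0) + (6) + (0) + (0)] = 24/24 = 1
Hence the multiplicities are chi_4: 1, chi_5: 1. Dimension check: dim(chi_4)*dim(chi_3) = 3*2 = 6 and sum (mult * dim) = 1*3 + 1*3 = 6.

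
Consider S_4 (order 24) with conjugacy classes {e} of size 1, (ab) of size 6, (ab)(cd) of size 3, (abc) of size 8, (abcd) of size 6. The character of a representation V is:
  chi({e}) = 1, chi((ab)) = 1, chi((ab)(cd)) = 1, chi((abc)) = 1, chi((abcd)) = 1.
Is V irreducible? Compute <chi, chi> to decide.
Irreducible: <chi, chi> = 1.

Explanation: <chi, chi> = (1/|G|) sum_C |C| * |chi(C)|^2 = (1/24)[1*|1|^2 + 6*|1|^2 + 3*|1|^2 + 8*|1|^2 + 6*|1|^2]
  = (1/24)[(1) + (6) + (3) + (8) + (6)] = 24/24 = 1.
A character is irreducible iff <chi, chi> = 1, so this representation is irreducible.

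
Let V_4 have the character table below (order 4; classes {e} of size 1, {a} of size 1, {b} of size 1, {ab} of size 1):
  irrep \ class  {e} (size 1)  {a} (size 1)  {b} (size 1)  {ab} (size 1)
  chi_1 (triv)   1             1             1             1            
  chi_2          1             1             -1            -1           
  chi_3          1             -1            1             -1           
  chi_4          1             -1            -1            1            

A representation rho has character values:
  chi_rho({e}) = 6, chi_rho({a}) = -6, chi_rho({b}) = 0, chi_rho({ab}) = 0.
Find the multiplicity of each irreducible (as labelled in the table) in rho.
Multiplicities: chi_1: 0, chi_2: 0, chi_3: 3, chi_4: 3.

Explanation: Use <chi_rho, chi> = (1/|G|) sum_C |C| * chi_rho(C) * conj(chi(C)) with |G| = 4 for each irreducible chi in the table:
  <chi_rho, chi_1> = (1/4)[1*(6)*conj(1) + 1*(-6)*conj(1) + 1*(0)*conj(1) + 1*(0)*conj(1)]
      = (1/4)[(6) + (-6) + (0) + (0)] = 0/4 = 0
  <chi_rho, chi_2> = (1/4)[1*(6)*conj(1) + 1*(-6)*conj(1) + 1*(0)*conj(-1) + 1*(0)*conj(-1)]
      = (1/4)[(6) + (-6) + (0) + (0)] = 0/4 = 0
  <chi_rho, chi_3> = (1/4)[1*(6)*conj(1) + 1*(-6)*conj(-1) + 1*(0)*conj(1) + 1*(0)*conj(-1)]
      = (1/4)[(6) + (6) + (0) + (0)] = 12/4 = 3
  <chi_rho, chi_4> = (1/4)[1*(6)*conj(1) + 1*(-6)*conj(-1) + 1*(0)*conj(-1) + 1*(0)*conj(1)]
      = (1/4)[(6) + (6) + (0) + (0)] = 12/4 = 3
Dimension check: dim(rho) = sum (mult * dim) = 0*1 + 0*1 + 3*1 + 3*1 = 6 = chi_rho(e) = 6.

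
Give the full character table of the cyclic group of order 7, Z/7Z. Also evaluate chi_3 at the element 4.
Character table of Z/7Z (irreps indexed chi_0,...,chi_6 with chi_k(m) = zeta_7^(k*m), zeta_7 = exp(2*pi*i/7)):
  irrep \ class  {0} (size 1)  {1} (size 1)    {2} (size 1)    {3} (size 1)    {4} (size 1)    {5} (size 1)    {6} (size 1)  
  chi_0          1             1               1               1               1               1               1             
  chi_1          1             exp(2*I*pi/7)   exp(4*I*pi/7)   exp(6*I*pi/7)   exp(-6*I*pi/7)  exp(-4*I*pi/7)  exp(-2*I*pi/7)
  chi_2          1             exp(4*I*pi/7)   exp(-6*I*pi/7)  exp(-2*I*pi/7)  exp(2*I*pi/7)   exp(6*I*pi/7)   exp(-4*I*pi/7)
  chi_3          1             exp(6*I*pi/7)   exp(-2*I*pi/7)  exp(4*I*pi/7)   exp(-4*I*pi/7)  exp(2*I*pi/7)   exp(-6*I*pi/7)
  chi_4          1             exp(-6*I*pi/7)  exp(2*I*pi/7)   exp(-4*I*pi/7)  exp(4*I*pi/7)   exp(-2*I*pi/7)  exp(6*I*pi/7) 
  chi_5          1             exp(-4*I*pi/7)  exp(6*I*pi/7)   exp(2*I*pi/7)   exp(-2*I*pi/7)  exp(-6*I*pi/7)  exp(4*I*pi/7) 
  chi_6          1             exp(-2*I*pi/7)  exp(-4*I*pi/7)  exp(-6*I*pi/7)  exp(6*I*pi/7)   exp(4*I*pi/7)   exp(2*I*pi/7) 

Spot check: chi_3(4) = zeta_7^(3*4) = zeta_7^12 = exp(-4*I*pi/7).

Justification: Z/7Z is abelian, so all 7 irreducible complex representations are 1-dimensional. They are given by chi_k(m) = zeta_7^(k*m) for k = 0,...,6. Row orthogonality: sum_m chi_k(m) conj(chi_l(m)) = 7 * [k = l].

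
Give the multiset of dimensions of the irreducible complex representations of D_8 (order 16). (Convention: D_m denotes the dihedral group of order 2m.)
Dimensions: 1, 1, 1, 1, 2, 2, 2

Working: There are 7 irreducibles (= number of conjugacy classes). Their dimensions d_i satisfy sum d_i^2 = |G| = 16: 1 + 1 + 1 + 1 + 4 + 4 + 4 = 16.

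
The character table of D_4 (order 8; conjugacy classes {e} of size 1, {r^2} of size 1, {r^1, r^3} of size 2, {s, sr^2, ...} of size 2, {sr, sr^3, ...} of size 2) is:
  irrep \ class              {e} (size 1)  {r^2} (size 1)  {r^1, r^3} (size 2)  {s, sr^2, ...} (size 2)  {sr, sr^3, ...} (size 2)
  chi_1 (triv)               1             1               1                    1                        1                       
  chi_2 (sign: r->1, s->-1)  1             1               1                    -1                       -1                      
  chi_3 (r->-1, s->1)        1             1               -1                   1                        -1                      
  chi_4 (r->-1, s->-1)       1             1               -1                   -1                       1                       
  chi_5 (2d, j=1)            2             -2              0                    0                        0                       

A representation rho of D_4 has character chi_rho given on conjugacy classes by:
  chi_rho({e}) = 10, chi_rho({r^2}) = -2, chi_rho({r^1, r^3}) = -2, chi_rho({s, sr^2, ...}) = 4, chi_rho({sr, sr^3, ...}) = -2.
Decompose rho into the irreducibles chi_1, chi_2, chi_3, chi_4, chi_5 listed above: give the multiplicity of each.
Multiplicities: chi_1: 1, chi_2: 0, chi_3: 3, chi_4: 0, chi_5: 3.

Justification: Use <chi_rho, chi> = (1/|G|) sum_C |C| * chi_rho(C) * conj(chi(C)) with |G| = 8 for each irreducible chi in the table:
  <chi_rho, chi_1> = (1/8)[1*(10)*conj(1) + 1*(-2)*conj(1) + 2*(-2)*conj(1) + 2*(4)*conj(1) + 2*(-2)*conj(1)]
      = (1/8)[(10) + (-2) + (-4) + (8) + (-4)] = 8/8 = 1
  <chi_rho, chi_2> = (1/8)[1*(10)*conj(1) + 1*(-2)*conj(1) + 2*(-2)*conj(1) + 2*(4)*conj(-1) + 2*(-2)*conj(-1)]
      = (1/8)[(10) + (-2) + (-4) + (-8) + (4)] = 0/8 = 0
  <chi_rho, chi_3> = (1/8)[1*(10)*conj(1) + 1*(-2)*conj(1) + 2*(-2)*conj(-1) + 2*(4)*conj(1) + 2*(-2)*conj(-1)]
      = (1/8)[(10) + (-2) + (4) + (8) + (4)] = 24/8 = 3
  <chi_rho, chi_4> = (1/8)[1*(10)*conj(1) + 1*(-2)*conj(1) + 2*(-2)*conj(-1) + 2*(4)*conj(-1) + 2*(-2)*conj(1)]
      = (1/8)[(10) + (-2) + (4) + (-8) + (-4)] = 0/8 = 0
  <chi_rho, chi_5> = (1/8)[1*(10)*conj(2) + 1*(-2)*conj(-2) + 2*(-2)*conj(0) + 2*(4)*conj(0) + 2*(-2)*conj(0)]
      = (1/8)[(20) + (4) + (0) + (0) + (0)] = 24/8 = 3
Dimension check: dim(rho) = sum (mult * dim) = 1*1 + 0*1 + 3*1 + 0*1 + 3*2 = 10 = chi_rho(e) = 10.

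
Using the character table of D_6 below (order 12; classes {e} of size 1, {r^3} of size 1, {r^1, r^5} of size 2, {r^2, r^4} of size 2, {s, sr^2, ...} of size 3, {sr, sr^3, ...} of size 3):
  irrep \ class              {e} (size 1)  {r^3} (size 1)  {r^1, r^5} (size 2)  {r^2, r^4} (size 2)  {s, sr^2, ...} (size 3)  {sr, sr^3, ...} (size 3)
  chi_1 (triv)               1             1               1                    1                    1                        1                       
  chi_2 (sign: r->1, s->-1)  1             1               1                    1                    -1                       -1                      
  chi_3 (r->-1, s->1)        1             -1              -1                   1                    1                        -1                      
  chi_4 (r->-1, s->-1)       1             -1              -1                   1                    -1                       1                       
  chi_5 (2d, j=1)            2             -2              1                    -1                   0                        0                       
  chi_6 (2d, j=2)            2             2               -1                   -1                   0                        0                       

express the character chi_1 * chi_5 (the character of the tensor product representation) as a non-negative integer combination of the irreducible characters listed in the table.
chi_1 tensor chi_5 = chi_5 (all other irreducibles have multiplicity 0).

Proof sketch: The character of a tensor product is the pointwise product (chi_1 * chi_5)(C) = chi_1(C) * chi_5(C):
  {e}: (1)*(2), {r^3}: (1)*(-2), {r^1, r^5}: (1)*(1), {r^2, r^4}: (1)*(-1), {s, sr^2, ...}: (1)*(0), {sr, sr^3, ...}: (1)*(0)
so (chi_1 * chi_5) takes values
  {e} -> 2, {r^3} -> -2, {r^1, r^5} -> 1, {r^2, r^4} -> -1, {s, sr^2, ...} -> 0, {sr, sr^3, ...} -> 0.
Now take the inner product of this character with each irreducible chi from the table, <chi_1*chi_5, chi> = (1/12) sum_C |C| (chi_1*chi_5)(C) conj(chi(C)):
  <chi_1*chi_5, chi_1> = (1/12)[1*(2)*conj(1) + 1*(-2)*conj(1) + 2*(1)*conj(1) + 2*(-1)*conj(1) + 3*(0)*conj(1) + 3*(0)*conj(1)]
      = (1/12)[(2) + (-2) + (2) + (-2) + (0) + (0)] = 0/12 = 0
  <chi_1*chi_5, chi_2> = (1/12)[1*(2)*conj(1) + 1*(-2)*conj(1) + 2*(1)*conj(1) + 2*(-1)*conj(1) + 3*(0)*conj(-1) + 3*(0)*conj(-1)]
      = (1/12)[(2) + (-2) + (2) + (-2) + (0) + (0)] = 0/12 = 0
  <chi_1*chi_5, chi_3> = (1/12)[1*(2)*conj(1) + 1*(-2)*conj(-1) + 2*(1)*conj(-1) + 2*(-1)*conj(1) + 3*(0)*conj(1) + 3*(0)*conj(-1)]
      = (1/12)[(2) + (2) + (-2) + (-2) + (0) + (0)] = 0/12 = 0
  <chi_1*chi_5, chi_4> = (1/12)[1*(2)*conj(1) + 1*(-2)*conj(-1) + 2*(1)*conj(-1) + 2*(-1)*conj(1) + 3*(0)*conj(-1) + 3*(0)*conj(1)]
      = (1/12)[(2) + (2) + (-2) + (-2) + (0) + (0)] = 0/12 = 0
  <chi_1*chi_5, chi_5> = (1/12)[1*(2)*conj(2) + 1*(-2)*conj(-2) + 2*(1)*conj(1) + 2*(-1)*conj(-1) + 3*(0)*conj(0) + 3*(0)*conj(0)]
      = (1/12)[(4) + (4) + (2) + (2) + (0) + (0)] = 12/12 = 1
  <chi_1*chi_5, chi_6> = (1/12)[1*(2)*conj(2) + 1*(-2)*conj(2) + 2*(1)*conj(-1) + 2*(-1)*conj(-1) + 3*(0)*conj(0) + 3*(0)*conj(0)]
      = (1/12)[(4) + (-4) + (-2) + (2) + (0) + (0)] = 0/12 = 0
Hence the multiplicities are chi_5: 1. Dimension check: dim(chi_1)*dim(chi_5) = 1*2 = 2 and sum (mult * dim) = 1*2 = 2.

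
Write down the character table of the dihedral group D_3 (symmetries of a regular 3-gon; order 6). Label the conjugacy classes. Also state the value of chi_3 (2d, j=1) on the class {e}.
Conjugacy classes: {e} of size 1, {r^1, r^2} of size 2, {s, sr, ..., sr^2} of size 3.
Character table:
  irrep \ class              {e} (size 1)  {r^1, r^2} (size 2)  {s, sr, ..., sr^2} (size 3)
  chi_1 (triv)               1             1                    1                          
  chi_2 (sign: r->1, s->-1)  1             1                    -1                         
  chi_3 (2d, j=1)            2             -1                   0                          

Spot check: chi_3 (2d, j=1) on {e} = 2.

Argument: D_3 has order 2*3 = 6 with 3 conjugacy classes, hence 3 irreducibles. Sum of squared dims 1 + 1 + 4 = 6 = |G|. Linear characters come from the abelianisation; the 2-dimensional irreps have character r^k -> 2*cos(2*pi*j*k/3), reflections -> 0.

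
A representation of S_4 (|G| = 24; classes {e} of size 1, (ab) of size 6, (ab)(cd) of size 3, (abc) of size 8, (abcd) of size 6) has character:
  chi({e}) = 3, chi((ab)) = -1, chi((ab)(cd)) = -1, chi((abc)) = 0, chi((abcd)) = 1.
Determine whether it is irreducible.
Irreducible: <chi, chi> = 1.

Argument: <chi, chi> = (1/|G|) sum_C |C| * |chi(C)|^2 = (1/24)[1*|3|^2 + 6*|-1|^2 + 3*|-1|^2 + 8*|0|^2 + 6*|1|^2]
  = (1/24)[(9) + (6) + (3) + (0) + (6)] = 24/24 = 1.
A character is irreducible iff <chi, chi> = 1, so this representation is irreducible.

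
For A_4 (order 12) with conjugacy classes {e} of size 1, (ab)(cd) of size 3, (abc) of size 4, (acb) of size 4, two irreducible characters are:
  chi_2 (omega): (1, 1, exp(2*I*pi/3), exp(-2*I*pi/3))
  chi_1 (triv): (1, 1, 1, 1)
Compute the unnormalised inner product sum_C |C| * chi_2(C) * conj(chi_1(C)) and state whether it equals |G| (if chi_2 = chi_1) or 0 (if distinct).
Sum = 0; so <chi_2, chi_1> = 0 (distinct irreducibles are orthogonal).

Solution. Compute term by term over conjugacy classes (|C| * chi_2(C) * conj(chi_1(C))):
  1*(1)*conj(1) + 3*(1)*conj(1) + 4*(exp(2*I*pi/3))*conj(1) + 4*(exp(-2*I*pi/3))*conj(1)
  = (1) + (3) + (4*exp(2*I*pi/3)) + (4*exp(-2*I*pi/3))
  = 0.
(Exp terms are combined using exp(i*s)*conj(exp(i*t)) = exp(i*(s-t)), and sums of them are collapsed using the identity that for every m > 1 the m distinct m-th roots of unity sum to 0, e.g. 1 + exp(2*I*pi/3) + exp(-2*I*pi/3) = 0.)
Dividing by |G| = 12 gives 0/12 = 0, matching the row-orthogonality relation <chi_2, chi_1> = [chi_2 = chi_1].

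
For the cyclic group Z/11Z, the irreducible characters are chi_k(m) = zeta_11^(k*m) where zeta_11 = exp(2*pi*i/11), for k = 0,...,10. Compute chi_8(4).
chi_8(4) = zeta_11^32 = exp(-2*I*pi/11)

Derivation: chi_8(4) = zeta_11^(8*4) = zeta_11^32. Since zeta_11^11 = 1, this equals zeta_11^10 = exp(2*pi*i*10/11) = exp(-2*I*pi/11).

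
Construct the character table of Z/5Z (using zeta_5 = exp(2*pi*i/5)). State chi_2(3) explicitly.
Character table of Z/5Z (irreps indexed chi_0,...,chi_4 with chi_k(m) = zeta_5^(k*m), zeta_5 = exp(2*pi*i/5)):
  irrep \ class  {0} (size 1)  {1} (size 1)    {2} (size 1)    {3} (size 1)    {4} (size 1)  
  chi_0          1             1               1               1               1             
  chi_1          1             exp(2*I*pi/5)   exp(4*I*pi/5)   exp(-4*I*pi/5)  exp(-2*I*pi/5)
  chi_2          1             exp(4*I*pi/5)   exp(-2*I*pi/5)  exp(2*I*pi/5)   exp(-4*I*pi/5)
  chi_3          1             exp(-4*I*pi/5)  exp(2*I*pi/5)   exp(-2*I*pi/5)  exp(4*I*pi/5) 
  chi_4          1             exp(-2*I*pi/5)  exp(-4*I*pi/5)  exp(4*I*pi/5)   exp(2*I*pi/5) 

Spot check: chi_2(3) = zeta_5^(2*3) = zeta_5^6 = exp(2*I*pi/5).

Derivation: Z/5Z is abelian, so all 5 irreducible complex representations are 1-dimensional. They are given by chi_k(m) = zeta_5^(k*m) for k = 0,...,4. Row orthogonality: sum_m chi_k(m) conj(chi_l(m)) = 5 * [k = l].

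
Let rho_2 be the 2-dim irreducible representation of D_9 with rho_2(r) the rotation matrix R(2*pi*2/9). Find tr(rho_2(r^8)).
chi_{rho_2}(r^8) = 2*cos(2*pi*2*8/9) = 2*cos(4*pi/9)

Reasoning: rho_2(r^8) is rotation by angle 2*pi*2*8/9, whose trace is 2*cos(2*pi*2*8/9) = 2*cos(4*pi/9).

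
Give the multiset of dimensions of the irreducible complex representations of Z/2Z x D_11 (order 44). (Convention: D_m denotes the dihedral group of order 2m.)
Dimensions: 1, 1, 1, 1, 2, 2, 2, 2, 2, 2, 2, 2, 2, 2

Working: There are 14 irreducibles (= number of conjugacy classes). Their dimensions d_i satisfy sum d_i^2 = |G| = 44: 1 + 1 + 1 + 1 + 4 + 4 + 4 + 4 + 4 + 4 + 4 + 4 + 4 + 4 = 44. (For the product with Z/2Z: each of the 2 1-dim characters of Z/2Z tensors with each irrep of D_11, giving 2 copies of each D_11-dimension.)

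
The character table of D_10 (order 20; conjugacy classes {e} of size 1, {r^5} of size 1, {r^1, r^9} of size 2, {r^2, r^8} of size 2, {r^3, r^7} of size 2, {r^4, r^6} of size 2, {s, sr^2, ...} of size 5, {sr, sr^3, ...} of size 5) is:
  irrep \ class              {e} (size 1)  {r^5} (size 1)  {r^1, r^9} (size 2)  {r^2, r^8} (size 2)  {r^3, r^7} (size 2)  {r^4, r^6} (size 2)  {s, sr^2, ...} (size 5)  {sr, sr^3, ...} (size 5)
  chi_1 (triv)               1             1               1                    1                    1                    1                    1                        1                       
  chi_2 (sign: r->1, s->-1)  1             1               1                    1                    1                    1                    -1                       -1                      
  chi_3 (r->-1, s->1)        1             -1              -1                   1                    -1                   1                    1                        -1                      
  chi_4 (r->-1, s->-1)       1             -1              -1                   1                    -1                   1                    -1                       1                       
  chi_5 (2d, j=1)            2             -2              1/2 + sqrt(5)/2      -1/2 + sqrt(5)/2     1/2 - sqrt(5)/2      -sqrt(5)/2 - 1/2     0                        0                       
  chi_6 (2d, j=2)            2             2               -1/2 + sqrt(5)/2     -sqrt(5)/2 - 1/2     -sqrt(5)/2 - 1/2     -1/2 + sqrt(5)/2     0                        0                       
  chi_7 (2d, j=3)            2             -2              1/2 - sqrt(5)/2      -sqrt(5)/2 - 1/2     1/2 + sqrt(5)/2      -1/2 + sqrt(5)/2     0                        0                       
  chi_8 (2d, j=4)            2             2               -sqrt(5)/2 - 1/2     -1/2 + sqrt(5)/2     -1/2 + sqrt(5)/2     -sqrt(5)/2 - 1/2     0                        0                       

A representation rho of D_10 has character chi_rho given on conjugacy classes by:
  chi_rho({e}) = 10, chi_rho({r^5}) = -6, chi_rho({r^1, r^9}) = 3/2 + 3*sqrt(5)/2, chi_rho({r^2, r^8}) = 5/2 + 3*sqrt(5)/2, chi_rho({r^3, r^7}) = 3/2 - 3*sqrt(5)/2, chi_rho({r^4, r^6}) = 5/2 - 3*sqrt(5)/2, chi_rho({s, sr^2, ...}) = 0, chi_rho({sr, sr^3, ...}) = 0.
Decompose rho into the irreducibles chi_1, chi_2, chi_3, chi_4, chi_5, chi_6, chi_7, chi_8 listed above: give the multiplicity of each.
Multiplicities: chi_1: 1, chi_2: 1, chi_3: 1, chi_4: 1, chi_5: 3, chi_6: 0, chi_7: 0, chi_8: 0.

Proof sketch: Use <chi_rho, chi> = (1/|G|) sum_C |C| * chi_rho(C) * conj(chi(C)) with |G| = 20 for each irreducible chi in the table:
  <chi_rho, chi_1> = (1/20)[1*(10)*conj(1) + 1*(-6)*conj(1) + 2*(3/2 + 3*sqrt(5)/2)*conj(1) + 2*(5/2 + 3*sqrt(5)/2)*conj(1) + 2*(3/2 - 3*sqrt(5)/2)*conj(1) + 2*(5/2 - 3*sqrt(5)/2)*conj(1) + 5*(0)*conj(1) + 5*(0)*conj(1)]
      = (1/20)[(10) + (-6) + (3 + 3*sqrt(5)) + (5 + 3*sqrt(5)) + (3 - 3*sqrt(5)) + (5 - 3*sqrt(5)) + (0) + (0)] = 20/20 = 1
  <chi_rho, chi_2> = (1/20)[1*(10)*conj(1) + 1*(-6)*conj(1) + 2*(3/2 + 3*sqrt(5)/2)*conj(1) + 2*(5/2 + 3*sqrt(5)/2)*conj(1) + 2*(3/2 - 3*sqrt(5)/2)*conj(1) + 2*(5/2 - 3*sqrt(5)/2)*conj(1) + 5*(0)*conj(-1) + 5*(0)*conj(-1)]
      = (1/20)[(10) + (-6) + (3 + 3*sqrt(5)) + (5 + 3*sqrt(5)) + (3 - 3*sqrt(5)) + (5 - 3*sqrt(5)) + (0) + (0)] = 20/20 = 1
  <chi_rho, chi_3> = (1/20)[1*(10)*conj(1) + 1*(-6)*conj(-1) + 2*(3/2 + 3*sqrt(5)/2)*conj(-1) + 2*(5/2 + 3*sqrt(5)/2)*conj(1) + 2*(3/2 - 3*sqrt(5)/2)*conj(-1) + 2*(5/2 - 3*sqrt(5)/2)*conj(1) + 5*(0)*conj(1) + 5*(0)*conj(-1)]
      = (1/20)[(10) + (6) + (-3*sqrt(5) - 3) + (5 + 3*sqrt(5)) + (-3 + 3*sqrt(5)) + (5 - 3*sqrt(5)) + (0) + (0)] = 20/20 = 1
  <chi_rho, chi_4> = (1/20)[1*(10)*conj(1) + 1*(-6)*conj(-1) + 2*(3/2 + 3*sqrt(5)/2)*conj(-1) + 2*(5/2 + 3*sqrt(5)/2)*conj(1) + 2*(3/2 - 3*sqrt(5)/2)*conj(-1) + 2*(5/2 - 3*sqrt(5)/2)*conj(1) + 5*(0)*conj(-1) + 5*(0)*conj(1)]
      = (1/20)[(10) + (6) + (-3*sqrt(5) - 3) + (5 + 3*sqrt(5)) + (-3 + 3*sqrt(5)) + (5 - 3*sqrt(5)) + (0) + (0)] = 20/20 = 1
  <chi_rho, chi_5> = (1/20)[1*(10)*conj(2) + 1*(-6)*conj(-2) + 2*(3/2 + 3*sqrt(5)/2)*conj(1/2 + sqrt(5)/2) + 2*(5/2 + 3*sqrt(5)/2)*conj(-1/2 + sqrt(5)/2) + 2*(3/2 - 3*sqrt(5)/2)*conj(1/2 - sqrt(5)/2) + 2*(5/2 - 3*sqrt(5)/2)*conj(-sqrt(5)/2 - 1/2) + 5*(0)*conj(0) + 5*(0)*conj(0)]
      = (1/20)[(20) + (12) + (3*sqrt(5) + 9) + (sqrt(5) + 5) + (9 - 3*sqrt(5)) + (5 - sqrt(5)) + (0) + (0)] = 60/20 = 3
  <chi_rho, chi_6> = (1/20)[1*(10)*conj(2) + 1*(-6)*conj(2) + 2*(3/2 + 3*sqrt(5)/2)*conj(-1/2 + sqrt(5)/2) + 2*(5/2 + 3*sqrt(5)/2)*conj(-sqrt(5)/2 - 1/2) + 2*(3/2 - 3*sqrt(5)/2)*conj(-sqrt(5)/2 - 1/2) + 2*(5/2 - 3*sqrt(5)/2)*conj(-1/2 + sqrt(5)/2) + 5*(0)*conj(0) + 5*(0)*conj(0)]
      = (1/20)[(20) + (-12) + (6) + (-10 - 4*sqrt(5)) + (6) + (-10 + 4*sqrt(5)) + (0) + (0)] = 0/20 = 0
  <chi_rho, chi_7> = (1/20)[1*(10)*conj(2) + 1*(-6)*conj(-2) + 2*(3/2 + 3*sqrt(5)/2)*conj(1/2 - sqrt(5)/2) + 2*(5/2 + 3*sqrt(5)/2)*conj(-sqrt(5)/2 - 1/2) + 2*(3/2 - 3*sqrt(5)/2)*conj(1/2 + sqrt(5)/2) + 2*(5/2 - 3*sqrt(5)/2)*conj(-1/2 + sqrt(5)/2) + 5*(0)*conj(0) + 5*(0)*conj(0)]
      = (1/20)[(20) + (12) + (-6) + (-10 - 4*sqrt(5)) + (-6) + (-10 + 4*sqrt(5)) + (0) + (0)] = 0/20 = 0
  <chi_rho, chi_8> = (1/20)[1*(10)*conj(2) + 1*(-6)*conj(2) + 2*(3/2 + 3*sqrt(5)/2)*conj(-sqrt(5)/2 - 1/2) + 2*(5/2 + 3*sqrt(5)/2)*conj(-1/2 + sqrt(5)/2) + 2*(3/2 - 3*sqrt(5)/2)*conj(-1/2 + sqrt(5)/2) + 2*(5/2 - 3*sqrt(5)/2)*conj(-sqrt(5)/2 - 1/2) + 5*(0)*conj(0) + 5*(0)*conj(0)]
      = (1/20)[(20) + (-12) + (-9 - 3*sqrt(5)) + (sqrt(5) + 5) + (-9 + 3*sqrt(5)) + (5 - sqrt(5)) + (0) + (0)] = 0/20 = 0
Dimension check: dim(rho) = sum (mult * dim) = 1*1 + 1*1 + 1*1 + 1*1 + 3*2 + 0*2 + 0*2 + 0*2 = 10 = chi_rho(e) = 10.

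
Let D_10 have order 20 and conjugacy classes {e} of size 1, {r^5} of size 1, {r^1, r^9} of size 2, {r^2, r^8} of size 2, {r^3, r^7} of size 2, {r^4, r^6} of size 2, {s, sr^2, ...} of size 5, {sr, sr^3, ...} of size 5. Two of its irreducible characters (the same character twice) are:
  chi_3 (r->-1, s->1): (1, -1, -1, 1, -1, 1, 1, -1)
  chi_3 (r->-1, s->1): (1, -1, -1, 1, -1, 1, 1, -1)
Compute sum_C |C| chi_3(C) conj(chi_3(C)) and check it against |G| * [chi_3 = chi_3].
Sum = 20 = |G| = 20; so <chi_3, chi_3> = 1 (norm-1 confirms irreducibility).

Working: Compute term by term over conjugacy classes (|C| * chi_3(C) * conj(chi_3(C))):
  1*(1)*conj(1) + 1*(-1)*conj(-1) + 2*(-1)*conj(-1) + 2*(1)*conj(1) + 2*(-1)*conj(-1) + 2*(1)*conj(1) + 5*(1)*conj(1) + 5*(-1)*conj(-1)
  = (1) + (1) + (2) + (2) + (2) + (2) + (5) + (5)
  = 20.
Dividing by |G| = 20 gives 20/20 = 1, matching the row-orthogonality relation <chi_3, chi_3> = [chi_3 = chi_3].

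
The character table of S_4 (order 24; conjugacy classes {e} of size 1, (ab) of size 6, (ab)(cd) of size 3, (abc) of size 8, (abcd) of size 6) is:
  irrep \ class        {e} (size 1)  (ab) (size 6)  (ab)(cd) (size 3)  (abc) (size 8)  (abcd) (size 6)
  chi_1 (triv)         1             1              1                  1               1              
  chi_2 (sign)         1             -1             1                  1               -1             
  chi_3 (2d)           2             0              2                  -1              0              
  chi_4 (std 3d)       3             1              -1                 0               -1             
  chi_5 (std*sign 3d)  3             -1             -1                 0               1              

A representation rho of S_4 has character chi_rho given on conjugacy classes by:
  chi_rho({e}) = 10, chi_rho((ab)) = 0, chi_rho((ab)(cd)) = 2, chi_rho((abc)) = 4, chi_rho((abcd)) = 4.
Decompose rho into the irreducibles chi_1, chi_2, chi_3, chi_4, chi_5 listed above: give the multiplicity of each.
Multiplicities: chi_1: 3, chi_2: 1, chi_3: 0, chi_4: 0, chi_5: 2.

Argument: Use <chi_rho, chi> = (1/|G|) sum_C |C| * chi_rho(C) * conj(chi(C)) with |G| = 24 for each irreducible chi in the table:
  <chi_rho, chi_1> = (1/24)[1*(10)*conj(1) + 6*(0)*conj(1) + 3*(2)*conj(1) + 8*(4)*conj(1) + 6*(4)*conj(1)]
      = (1/24)[(10) + (0) + (6) + (32) + (24)] = 72/24 = 3
  <chi_rho, chi_2> = (1/24)[1*(10)*conj(1) + 6*(0)*conj(-1) + 3*(2)*conj(1) + 8*(4)*conj(1) + 6*(4)*conj(-1)]
      = (1/24)[(10) + (0) + (6) + (32) + (-24)] = 24/24 = 1
  <chi_rho, chi_3> = (1/24)[1*(10)*conj(2) + 6*(0)*conj(0) + 3*(2)*conj(2) + 8*(4)*conj(-1) + 6*(4)*conj(0)]
      = (1/24)[(20) + (0) + (12) + (-32) + (0)] = 0/24 = 0
  <chi_rho, chi_4> = (1/24)[1*(10)*conj(3) + 6*(0)*conj(1) + 3*(2)*conj(-1) + 8*(4)*conj(0) + 6*(4)*conj(-1)]
      = (1/24)[(30) + (0) + (-6) + (0) + (-24)] = 0/24 = 0
  <chi_rho, chi_5> = (1/24)[1*(10)*conj(3) + 6*(0)*conj(-1) + 3*(2)*conj(-1) + 8*(4)*conj(0) + 6*(4)*conj(1)]
      = (1/24)[(30) + (0) + (-6) + (0) + (24)] = 48/24 = 2
Dimension check: dim(rho) = sum (mult * dim) = 3*1 + 1*1 + 0*2 + 0*3 + 2*3 = 10 = chi_rho(e) = 10.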